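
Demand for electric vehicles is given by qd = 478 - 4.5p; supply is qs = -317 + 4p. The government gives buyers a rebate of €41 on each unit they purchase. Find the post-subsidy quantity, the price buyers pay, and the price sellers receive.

q' = 2447/17; buyers pay 1262/17; sellers receive 1959/17

Pre-subsidy: 478 - 4.5p = -317 + 4p gives p* = 1590/17, q* = 971/17.
With the rebate, buyers effectively pay pb = ps − 41, where ps is the price sellers receive.
Demand in terms of ps becomes qd = 478 − 4.5(ps − 41) = 662.5 - 4.5ps. Setting this equal to supply: 662.5 - 4.5ps = -317 + 4ps, so ps = 1959/17.
Buyers pay pb = 1959/17 − 41 = 1262/17; q' = -317 + 4·(1959/17) = 2447/17.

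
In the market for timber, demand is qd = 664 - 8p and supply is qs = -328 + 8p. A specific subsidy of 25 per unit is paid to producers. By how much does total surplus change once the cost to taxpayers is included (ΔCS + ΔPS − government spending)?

Net change in total surplus = -1250

Pre-subsidy: 664 - 8p = -328 + 8p gives p* = 62, q* = 168.
With the subsidy, sellers receive ps = pb + 25 for each unit, where pb is the price buyers pay.
Supply in terms of pb becomes qs = -328 + 8(pb + 25) = -128 + 8pb. Setting this equal to demand: 664 - 8pb = -128 + 8pb, so pb = 49.5.
Sellers receive ps = 49.5 + 25 = 74.5; q' = 664 − 8·49.5 = 268.
ΔCS = ½(168 + 268)(62 − 49.5) = 2725; ΔPS = ½(168 + 268)(74.5 − 62) = 2725.
Government spending = 25 × 268 = 6700.
Net change = 2725 + 2725 − 6700 = -1250. The loss equals the DWL triangle ½·25·100.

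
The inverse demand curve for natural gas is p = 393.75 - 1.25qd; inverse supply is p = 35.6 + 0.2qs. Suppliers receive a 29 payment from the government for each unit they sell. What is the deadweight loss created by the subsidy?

Pre-subsidy: 393.75 - 1.25q = 35.6 + 0.2q gives q* = 247 and p* = 85.
With the subsidy, sellers receive ps = pb + 29 for each unit, where pb is the price buyers pay.
On the curves, pb = 393.75 - 1.25q and ps = 35.6 + 0.2q; the wedge ps − pb = 29 gives 35.6 + 0.2q − (393.75 - 1.25q) = 29, so q' = 267.
Then pb = 393.75 − 1.25·267 = 60 and ps = 35.6 + 0.2·267 = 89.
The subsidy expands output by 267 − 247 = 20 past the efficient level; on those units the gap between marginal cost and willingness to pay runs from 0 up to 29.
DWL = ½ × 29 × 20 = 290.

Deadweight loss = 290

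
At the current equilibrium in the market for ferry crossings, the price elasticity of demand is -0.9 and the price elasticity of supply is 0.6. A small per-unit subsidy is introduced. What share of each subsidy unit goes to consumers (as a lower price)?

Consumer share = 0.4

For a small subsidy around the equilibrium, the benefit split depends on the relative slopes, which at a point are proportional to the elasticities.
Buyer share = εs/(εs + |εd|) = 0.6/(0.6 + 0.9) = 0.4; seller share = |εd|/(εs + |εd|) = 0.6.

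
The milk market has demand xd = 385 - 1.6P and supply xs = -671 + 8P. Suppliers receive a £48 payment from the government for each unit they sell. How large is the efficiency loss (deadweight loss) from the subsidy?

Pre-subsidy: 385 - 1.6P = -671 + 8P gives P* = 110, x* = 209.
With the subsidy, sellers receive Ps = Pb + 48 for each unit, where Pb is the price buyers pay.
Supply in terms of Pb becomes xs = -671 + 8(Pb + 48) = -287 + 8Pb. Setting this equal to demand: 385 - 1.6Pb = -287 + 8Pb, so Pb = 70.
Sellers receive Ps = 70 + 48 = 118; x' = 385 − 1.6·70 = 273.
The subsidy expands output by 273 − 209 = 64 past the efficient level; on those units the gap between marginal cost and willingness to pay runs from 0 up to 48.
DWL = ½ × 48 × 64 = 1536.

Deadweight loss = £1536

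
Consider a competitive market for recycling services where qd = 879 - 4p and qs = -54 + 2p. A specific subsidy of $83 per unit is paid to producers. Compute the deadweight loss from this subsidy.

Pre-subsidy: 879 - 4p = -54 + 2p gives p* = 155.5, q* = 257.
With the subsidy, sellers receive ps = pb + 83 for each unit, where pb is the price buyers pay.
Supply in terms of pb becomes qs = -54 + 2(pb + 83) = 112 + 2pb. Setting this equal to demand: 879 - 4pb = 112 + 2pb, so pb = 767/6.
Sellers receive ps = 767/6 + 83 = 1265/6; q' = 879 − 4·(767/6) = 1103/3.
The subsidy expands output by 1103/3 − 257 = 332/3 past the efficient level; on those units the gap between marginal cost and willingness to pay runs from 0 up to 83.
DWL = ½ × 83 × 332/3 = 13778/3.

Deadweight loss = 13778/3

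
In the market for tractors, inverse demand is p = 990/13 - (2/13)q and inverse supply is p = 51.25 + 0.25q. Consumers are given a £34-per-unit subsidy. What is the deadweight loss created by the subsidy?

Pre-subsidy: 990/13 - (2/13)q = 51.25 + 0.25q gives q* = 185/3 and p* = 200/3.
With the rebate, buyers effectively pay pb = ps − 34, where ps is the price sellers receive.
On the curves, pb = 990/13 - (2/13)q and ps = 51.25 + 0.25q; the wedge ps − pb = 34 gives 51.25 + 0.25q − (990/13 - (2/13)q) = 34, so q' = 1021/7.
Then pb = 990/13 − (2/13)·(1021/7) = 376/7 and ps = 51.25 + 0.25·(1021/7) = 614/7.
The subsidy expands output by 1021/7 − 185/3 = 1768/21 past the efficient level; on those units the gap between marginal cost and willingness to pay runs from 0 up to 34.
DWL = ½ × 34 × 1768/21 = 30056/21.

Deadweight loss = 30056/21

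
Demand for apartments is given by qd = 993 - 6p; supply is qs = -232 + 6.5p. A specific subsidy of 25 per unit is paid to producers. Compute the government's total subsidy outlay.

Government cost = 12075

Pre-subsidy: 993 - 6p = -232 + 6.5p gives p* = 98, q* = 405.
With the subsidy, sellers receive ps = pb + 25 for each unit, where pb is the price buyers pay.
Supply in terms of pb becomes qs = -232 + 6.5(pb + 25) = -69.5 + 6.5pb. Setting this equal to demand: 993 - 6pb = -69.5 + 6.5pb, so pb = 85.
Sellers receive ps = 85 + 25 = 110; q' = 993 − 6·85 = 483.
Government outlay = subsidy × quantity = 25 × 483 = 12075.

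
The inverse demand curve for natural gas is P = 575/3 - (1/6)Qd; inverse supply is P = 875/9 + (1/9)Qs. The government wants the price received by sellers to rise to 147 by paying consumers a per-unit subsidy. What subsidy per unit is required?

Required subsidy s = 30 per unit

At a seller price of 147, quantity supplied is -875 + 9·147 = 448.
Buyers absorb 448 only when they pay Pb = 575/3 − (1/6)·448 = 117.
s = Ps − Pb = 147 − 117 = 30.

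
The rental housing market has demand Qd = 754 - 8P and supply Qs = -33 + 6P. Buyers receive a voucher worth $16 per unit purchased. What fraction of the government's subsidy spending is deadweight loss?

DWL / government spending = 32/419

Pre-subsidy: 754 - 8P = -33 + 6P gives P* = 787/14, Q* = 2130/7.
With the rebate, buyers effectively pay Pb = Ps − 16, where Ps is the price sellers receive.
Demand in terms of Ps becomes Qd = 754 − 8(Ps − 16) = 882 - 8Ps. Setting this equal to supply: 882 - 8Ps = -33 + 6Ps, so Ps = 915/14.
Buyers pay Pb = 915/14 − 16 = 691/14; Q' = -33 + 6·(915/14) = 2514/7.
ΔCS = ½(2130/7 + 2514/7)(787/14 − 691/14) = 111456/49; ΔPS = ½(2130/7 + 2514/7)(915/14 − 787/14) = 148608/49.
Government spending = 16 × 2514/7 = 40224/7.
DWL = ½ × 16 × (2514/7 − 2130/7) = 3072/7; fraction = (3072/7) / (40224/7) = 32/419.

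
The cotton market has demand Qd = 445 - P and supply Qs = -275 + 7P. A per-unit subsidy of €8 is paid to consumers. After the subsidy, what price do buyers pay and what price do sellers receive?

Pre-subsidy: 445 - P = -275 + 7P gives P* = 90, Q* = 355.
With the rebate, buyers effectively pay Pb = Ps − 8, where Ps is the price sellers receive.
Demand in terms of Ps becomes Qd = 445 − 1(Ps − 8) = 453 - Ps. Setting this equal to supply: 453 - Ps = -275 + 7Ps, so Ps = 91.
Buyers pay Pb = 91 − 8 = 83; Q' = -275 + 7·91 = 362.

Buyers pay €83; sellers receive €91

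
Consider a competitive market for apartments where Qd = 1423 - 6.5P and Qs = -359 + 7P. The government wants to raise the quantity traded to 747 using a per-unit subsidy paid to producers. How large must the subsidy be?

Required subsidy s = 54 per unit

At Q = 747, invert demand for the buyer price: Pb = (1423 − 747)/6.5 = 104; invert supply for the seller price: Ps = (747 − (-359))/7 = 158.
The subsidy must fill the gap: s = Ps − Pb = 158 − 104 = 54.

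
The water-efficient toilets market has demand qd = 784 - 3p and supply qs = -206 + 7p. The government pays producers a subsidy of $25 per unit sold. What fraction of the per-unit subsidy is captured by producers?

Producer share = 0.3

Pre-subsidy: 784 - 3p = -206 + 7p gives p* = 99, q* = 487.
With the subsidy, sellers receive ps = pb + 25 for each unit, where pb is the price buyers pay.
Supply in terms of pb becomes qs = -206 + 7(pb + 25) = -31 + 7pb. Setting this equal to demand: 784 - 3pb = -31 + 7pb, so pb = 81.5.
Sellers receive ps = 81.5 + 25 = 106.5; q' = 784 − 3·81.5 = 539.5.
Buyers' price falls by p* − pb = 99 − 81.5 = 17.5; sellers' price rises by ps − p* = 106.5 − 99 = 7.5.
So producers capture 7.5/25 = 0.3 of each unit of subsidy.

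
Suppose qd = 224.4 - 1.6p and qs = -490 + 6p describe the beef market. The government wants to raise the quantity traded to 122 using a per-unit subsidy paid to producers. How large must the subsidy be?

Required subsidy s = 38 per unit

At q = 122, invert demand for the buyer price: pb = (224.4 − 122)/1.6 = 64; invert supply for the seller price: ps = (122 − (-490))/6 = 102.
The subsidy must fill the gap: s = ps − pb = 102 − 64 = 38.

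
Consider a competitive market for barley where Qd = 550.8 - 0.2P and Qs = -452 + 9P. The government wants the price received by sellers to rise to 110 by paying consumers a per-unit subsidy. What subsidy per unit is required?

Required subsidy s = 46 per unit

At a seller price of 110, quantity supplied is -452 + 9·110 = 538.
Buyers absorb 538 only when they pay Pb with 550.8 − 0.2·Pb = 538, i.e. Pb = 64.
s = Ps − Pb = 110 − 64 = 46.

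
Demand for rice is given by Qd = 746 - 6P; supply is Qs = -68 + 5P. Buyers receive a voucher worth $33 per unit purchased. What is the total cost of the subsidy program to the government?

Government cost = $12936

Pre-subsidy: 746 - 6P = -68 + 5P gives P* = 74, Q* = 302.
With the rebate, buyers effectively pay Pb = Ps − 33, where Ps is the price sellers receive.
Demand in terms of Ps becomes Qd = 746 − 6(Ps − 33) = 944 - 6Ps. Setting this equal to supply: 944 - 6Ps = -68 + 5Ps, so Ps = 92.
Buyers pay Pb = 92 − 33 = 59; Q' = -68 + 5·92 = 392.
Government outlay = subsidy × quantity = 33 × 392 = 12936.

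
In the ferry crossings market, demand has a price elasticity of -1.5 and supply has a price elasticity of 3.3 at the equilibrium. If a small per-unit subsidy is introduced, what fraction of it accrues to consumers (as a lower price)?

Consumer share = 0.6875

For a small subsidy around the equilibrium, the benefit split depends on the relative slopes, which at a point are proportional to the elasticities.
Buyer share = εs/(εs + |εd|) = 3.3/(3.3 + 1.5) = 0.6875; seller share = |εd|/(εs + |εd|) = 0.3125.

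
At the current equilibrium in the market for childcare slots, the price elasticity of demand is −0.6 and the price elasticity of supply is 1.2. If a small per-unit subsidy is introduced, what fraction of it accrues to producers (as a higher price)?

Producer share = 1/3

For a small subsidy around the equilibrium, the benefit split depends on the relative slopes, which at a point are proportional to the elasticities.
Buyer share = εs/(εs + |εd|) = 1.2/(1.2 + 0.6) = 2/3; seller share = |εd|/(εs + |εd|) = 1/3.
So producers capture 1/3 of the subsidy.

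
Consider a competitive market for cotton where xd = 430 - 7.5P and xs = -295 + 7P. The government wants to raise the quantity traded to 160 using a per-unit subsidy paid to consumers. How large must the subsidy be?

Required subsidy s = 29 per unit

At x = 160, invert demand for the buyer price: Pb = (430 − 160)/7.5 = 36; invert supply for the seller price: Ps = (160 − (-295))/7 = 65.
The subsidy must fill the gap: s = Ps − Pb = 65 − 36 = 29.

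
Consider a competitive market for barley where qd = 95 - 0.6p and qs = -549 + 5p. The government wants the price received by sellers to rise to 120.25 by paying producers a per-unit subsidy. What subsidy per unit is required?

Required subsidy s = 49 per unit

At a seller price of 120.25, quantity supplied is -549 + 5·120.25 = 52.25.
Buyers absorb 52.25 only when they pay pb with 95 − 0.6·pb = 52.25, i.e. pb = 71.25.
s = ps − pb = 120.25 − 71.25 = 49.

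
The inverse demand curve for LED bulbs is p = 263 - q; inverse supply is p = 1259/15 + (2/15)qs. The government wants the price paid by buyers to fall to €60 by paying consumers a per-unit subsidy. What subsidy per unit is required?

At a buyer price of 60, quantity demanded is 263 − 1·60 = 203.
Sellers supply 203 only when they receive ps = 1259/15 + (2/15)·203 = 111.
s = ps − pb = 111 − 60 = 51.

Required subsidy s = €51 per unit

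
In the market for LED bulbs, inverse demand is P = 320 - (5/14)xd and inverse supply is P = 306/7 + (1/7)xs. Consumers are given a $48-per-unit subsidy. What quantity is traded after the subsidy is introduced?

Pre-subsidy: 320 - (5/14)x = 306/7 + (1/7)x gives x* = 3868/7 and P* = 6010/49.
With the rebate, buyers effectively pay Pb = Ps − 48, where Ps is the price sellers receive.
On the curves, Pb = 320 - (5/14)x and Ps = 306/7 + (1/7)x; the wedge Ps − Pb = 48 gives 306/7 + (1/7)x − (320 - (5/14)x) = 48, so x' = 4540/7.
Then Pb = 320 − (5/14)·(4540/7) = 4330/49 and Ps = 306/7 + (1/7)·(4540/7) = 6682/49.

x' = 4540/7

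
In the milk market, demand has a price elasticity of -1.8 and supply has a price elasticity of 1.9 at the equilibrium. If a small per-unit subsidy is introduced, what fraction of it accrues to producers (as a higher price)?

Producer share = 18/37

For a small subsidy around the equilibrium, the benefit split depends on the relative slopes, which at a point are proportional to the elasticities.
Buyer share = εs/(εs + |εd|) = 1.9/(1.9 + 1.8) = 19/37; seller share = |εd|/(εs + |εd|) = 18/37.
So producers capture 18/37 of the subsidy.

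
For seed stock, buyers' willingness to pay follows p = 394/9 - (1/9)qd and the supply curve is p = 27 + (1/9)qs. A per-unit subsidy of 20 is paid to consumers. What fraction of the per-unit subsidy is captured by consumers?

Pre-subsidy: 394/9 - (1/9)q = 27 + (1/9)q gives q* = 75.5 and p* = 637/18.
With the rebate, buyers effectively pay pb = ps − 20, where ps is the price sellers receive.
On the curves, pb = 394/9 - (1/9)q and ps = 27 + (1/9)q; the wedge ps − pb = 20 gives 27 + (1/9)q − (394/9 - (1/9)q) = 20, so q' = 165.5.
Then pb = 394/9 − (1/9)·165.5 = 457/18 and ps = 27 + (1/9)·165.5 = 817/18.
Buyers' price falls by p* − pb = 637/18 − 457/18 = 10; sellers' price rises by ps − p* = 817/18 − 637/18 = 10.
So consumers capture 10/20 = 0.5 of each unit of subsidy.

Consumer share = 0.5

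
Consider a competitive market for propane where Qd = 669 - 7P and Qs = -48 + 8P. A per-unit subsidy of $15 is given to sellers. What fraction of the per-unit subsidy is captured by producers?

Pre-subsidy: 669 - 7P = -48 + 8P gives P* = 47.8, Q* = 334.4.
With the subsidy, sellers receive Ps = Pb + 15 for each unit, where Pb is the price buyers pay.
Supply in terms of Pb becomes Qs = -48 + 8(Pb + 15) = 72 + 8Pb. Setting this equal to demand: 669 - 7Pb = 72 + 8Pb, so Pb = 39.8.
Sellers receive Ps = 39.8 + 15 = 54.8; Q' = 669 − 7·39.8 = 390.4.
Buyers' price falls by P* − Pb = 47.8 − 39.8 = 8; sellers' price rises by Ps − P* = 54.8 − 47.8 = 7.
So producers capture 7/15 = 7/15 of each unit of subsidy.

Producer share = 7/15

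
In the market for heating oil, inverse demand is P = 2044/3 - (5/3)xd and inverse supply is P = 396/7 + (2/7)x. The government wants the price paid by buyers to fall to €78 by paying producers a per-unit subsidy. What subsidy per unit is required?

At a buyer price of 78, quantity demanded is 408.8 − 0.6·78 = 362.
Sellers supply 362 only when they receive Ps = 396/7 + (2/7)·362 = 160.
s = Ps − Pb = 160 − 78 = 82.

Required subsidy s = €82 per unit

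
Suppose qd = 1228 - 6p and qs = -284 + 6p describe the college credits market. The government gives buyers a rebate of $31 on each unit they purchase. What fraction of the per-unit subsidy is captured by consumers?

Pre-subsidy: 1228 - 6p = -284 + 6p gives p* = 126, q* = 472.
With the rebate, buyers effectively pay pb = ps − 31, where ps is the price sellers receive.
Demand in terms of ps becomes qd = 1228 − 6(ps − 31) = 1414 - 6ps. Setting this equal to supply: 1414 - 6ps = -284 + 6ps, so ps = 141.5.
Buyers pay pb = 141.5 − 31 = 110.5; q' = -284 + 6·141.5 = 565.
Buyers' price falls by p* − pb = 126 − 110.5 = 15.5; sellers' price rises by ps − p* = 141.5 − 126 = 15.5.
So consumers capture 15.5/31 = 0.5 of each unit of subsidy.

Consumer share = 0.5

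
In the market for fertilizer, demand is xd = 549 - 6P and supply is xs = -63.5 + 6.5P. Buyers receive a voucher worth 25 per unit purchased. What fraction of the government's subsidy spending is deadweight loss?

DWL / government spending = 13/111

Pre-subsidy: 549 - 6P = -63.5 + 6.5P gives P* = 49, x* = 255.
With the rebate, buyers effectively pay Pb = Ps − 25, where Ps is the price sellers receive.
Demand in terms of Ps becomes xd = 549 − 6(Ps − 25) = 699 - 6Ps. Setting this equal to supply: 699 - 6Ps = -63.5 + 6.5Ps, so Ps = 61.
Buyers pay Pb = 61 − 25 = 36; x' = -63.5 + 6.5·61 = 333.
ΔCS = ½(255 + 333)(49 − 36) = 3822; ΔPS = ½(255 + 333)(61 − 49) = 3528.
Government spending = 25 × 333 = 8325.
DWL = ½ × 25 × (333 − 255) = 975; fraction = 975 / 8325 = 13/111.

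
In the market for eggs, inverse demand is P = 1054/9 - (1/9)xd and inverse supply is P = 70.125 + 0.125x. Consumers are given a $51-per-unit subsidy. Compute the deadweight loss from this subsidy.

Pre-subsidy: 1054/9 - (1/9)x = 70.125 + 0.125x gives x* = 199 and P* = 95.
With the rebate, buyers effectively pay Pb = Ps − 51, where Ps is the price sellers receive.
On the curves, Pb = 1054/9 - (1/9)x and Ps = 70.125 + 0.125x; the wedge Ps − Pb = 51 gives 70.125 + 0.125x − (1054/9 - (1/9)x) = 51, so x' = 415.
Then Pb = 1054/9 − (1/9)·415 = 71 and Ps = 70.125 + 0.125·415 = 122.
The subsidy expands output by 415 − 199 = 216 past the efficient level; on those units the gap between marginal cost and willingness to pay runs from 0 up to 51.
DWL = ½ × 51 × 216 = 5508.

Deadweight loss = $5508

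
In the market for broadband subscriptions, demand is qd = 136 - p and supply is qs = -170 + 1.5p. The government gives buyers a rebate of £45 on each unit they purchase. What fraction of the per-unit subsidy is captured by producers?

Pre-subsidy: 136 - p = -170 + 1.5p gives p* = 122.4, q* = 13.6.
With the rebate, buyers effectively pay pb = ps − 45, where ps is the price sellers receive.
Demand in terms of ps becomes qd = 136 − 1(ps − 45) = 181 - ps. Setting this equal to supply: 181 - ps = -170 + 1.5ps, so ps = 140.4.
Buyers pay pb = 140.4 − 45 = 95.4; q' = -170 + 1.5·140.4 = 40.6.
Buyers' price falls by p* − pb = 122.4 − 95.4 = 27; sellers' price rises by ps − p* = 140.4 − 122.4 = 18.
So producers capture 18/45 = 0.4 of each unit of subsidy.

Producer share = 0.4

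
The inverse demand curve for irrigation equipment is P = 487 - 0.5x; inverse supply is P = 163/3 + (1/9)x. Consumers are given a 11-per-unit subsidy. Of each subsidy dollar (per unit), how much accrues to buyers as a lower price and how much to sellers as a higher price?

Buyers gain 9 per unit; sellers gain 2 per unit

Pre-subsidy: 487 - 0.5x = 163/3 + (1/9)x gives x* = 708 and P* = 133.
With the rebate, buyers effectively pay Pb = Ps − 11, where Ps is the price sellers receive.
On the curves, Pb = 487 - 0.5x and Ps = 163/3 + (1/9)x; the wedge Ps − Pb = 11 gives 163/3 + (1/9)x − (487 - 0.5x) = 11, so x' = 726.
Then Pb = 487 − 0.5·726 = 124 and Ps = 163/3 + (1/9)·726 = 135.
Buyers' price falls by P* − Pb = 133 − 124 = 9; sellers' price rises by Ps − P* = 135 − 133 = 2.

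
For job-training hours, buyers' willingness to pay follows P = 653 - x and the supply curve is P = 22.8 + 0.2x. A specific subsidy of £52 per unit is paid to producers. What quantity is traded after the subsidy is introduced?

Pre-subsidy: 653 - x = 22.8 + 0.2x gives x* = 3151/6 and P* = 767/6.
With the subsidy, sellers receive Ps = Pb + 52 for each unit, where Pb is the price buyers pay.
On the curves, Pb = 653 - x and Ps = 22.8 + 0.2x; the wedge Ps − Pb = 52 gives 22.8 + 0.2x − (653 - x) = 52, so x' = 568.5.
Then Pb = 653 − 1·568.5 = 84.5 and Ps = 22.8 + 0.2·568.5 = 136.5.

x' = 568.5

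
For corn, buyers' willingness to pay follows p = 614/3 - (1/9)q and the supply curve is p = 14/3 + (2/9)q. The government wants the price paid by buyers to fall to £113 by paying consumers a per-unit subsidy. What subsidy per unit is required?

At a buyer price of 113, quantity demanded is 1842 − 9·113 = 825.
Sellers supply 825 only when they receive ps = 14/3 + (2/9)·825 = 188.
s = ps − pb = 188 − 113 = 75.

Required subsidy s = £75 per unit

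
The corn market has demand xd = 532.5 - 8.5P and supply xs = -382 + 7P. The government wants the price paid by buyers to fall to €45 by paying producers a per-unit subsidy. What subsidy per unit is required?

Required subsidy s = €31 per unit

At a buyer price of 45, quantity demanded is 532.5 − 8.5·45 = 150.
Sellers supply 150 only when they receive Ps with -382 + 7·Ps = 150, i.e. Ps = 76.
s = Ps − Pb = 76 − 45 = 31.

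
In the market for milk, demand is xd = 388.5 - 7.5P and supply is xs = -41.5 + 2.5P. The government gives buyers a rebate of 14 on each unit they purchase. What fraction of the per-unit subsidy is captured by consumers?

Pre-subsidy: 388.5 - 7.5P = -41.5 + 2.5P gives P* = 43, x* = 66.
With the rebate, buyers effectively pay Pb = Ps − 14, where Ps is the price sellers receive.
Demand in terms of Ps becomes xd = 388.5 − 7.5(Ps − 14) = 493.5 - 7.5Ps. Setting this equal to supply: 493.5 - 7.5Ps = -41.5 + 2.5Ps, so Ps = 53.5.
Buyers pay Pb = 53.5 − 14 = 39.5; x' = -41.5 + 2.5·53.5 = 92.25.
Buyers' price falls by P* − Pb = 43 − 39.5 = 3.5; sellers' price rises by Ps − P* = 53.5 − 43 = 10.5.
So consumers capture 3.5/14 = 0.25 of each unit of subsidy.

Consumer share = 0.25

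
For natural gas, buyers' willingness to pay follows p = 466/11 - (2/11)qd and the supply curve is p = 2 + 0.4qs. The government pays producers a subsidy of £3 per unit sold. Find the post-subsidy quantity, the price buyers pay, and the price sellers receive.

q' = 74.53125; buyers pay £28.8125; sellers receive £31.8125

Pre-subsidy: 466/11 - (2/11)q = 2 + 0.4q gives q* = 69.375 and p* = 29.75.
With the subsidy, sellers receive ps = pb + 3 for each unit, where pb is the price buyers pay.
On the curves, pb = 466/11 - (2/11)q and ps = 2 + 0.4q; the wedge ps − pb = 3 gives 2 + 0.4q − (466/11 - (2/11)q) = 3, so q' = 74.53125.
Then pb = 466/11 − (2/11)·74.53125 = 28.8125 and ps = 2 + 0.4·74.53125 = 31.8125.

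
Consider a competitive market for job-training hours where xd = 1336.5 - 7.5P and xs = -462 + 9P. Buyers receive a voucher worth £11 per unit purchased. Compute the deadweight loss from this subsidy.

Deadweight loss = £247.5

Pre-subsidy: 1336.5 - 7.5P = -462 + 9P gives P* = 109, x* = 519.
With the rebate, buyers effectively pay Pb = Ps − 11, where Ps is the price sellers receive.
Demand in terms of Ps becomes xd = 1336.5 − 7.5(Ps − 11) = 1419 - 7.5Ps. Setting this equal to supply: 1419 - 7.5Ps = -462 + 9Ps, so Ps = 114.
Buyers pay Pb = 114 − 11 = 103; x' = -462 + 9·114 = 564.
The subsidy expands output by 564 − 519 = 45 past the efficient level; on those units the gap between marginal cost and willingness to pay runs from 0 up to 11.
DWL = ½ × 11 × 45 = 247.5.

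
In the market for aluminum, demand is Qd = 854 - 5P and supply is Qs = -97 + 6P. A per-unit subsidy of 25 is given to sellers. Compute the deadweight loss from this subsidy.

Pre-subsidy: 854 - 5P = -97 + 6P gives P* = 951/11, Q* = 4639/11.
With the subsidy, sellers receive Ps = Pb + 25 for each unit, where Pb is the price buyers pay.
Supply in terms of Pb becomes Qs = -97 + 6(Pb + 25) = 53 + 6Pb. Setting this equal to demand: 854 - 5Pb = 53 + 6Pb, so Pb = 801/11.
Sellers receive Ps = 801/11 + 25 = 1076/11; Q' = 854 − 5·(801/11) = 5389/11.
The subsidy expands output by 5389/11 − 4639/11 = 750/11 past the efficient level; on those units the gap between marginal cost and willingness to pay runs from 0 up to 25.
DWL = ½ × 25 × 750/11 = 9375/11.

Deadweight loss = 9375/11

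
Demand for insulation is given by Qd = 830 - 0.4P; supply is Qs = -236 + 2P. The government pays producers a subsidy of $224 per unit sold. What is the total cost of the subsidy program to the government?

Government cost = $162848

Pre-subsidy: 830 - 0.4P = -236 + 2P gives P* = 2665/6, Q* = 1957/3.
With the subsidy, sellers receive Ps = Pb + 224 for each unit, where Pb is the price buyers pay.
Supply in terms of Pb becomes Qs = -236 + 2(Pb + 224) = 212 + 2Pb. Setting this equal to demand: 830 - 0.4Pb = 212 + 2Pb, so Pb = 257.5.
Sellers receive Ps = 257.5 + 224 = 481.5; Q' = 830 − 0.4·257.5 = 727.
Government outlay = subsidy × quantity = 224 × 727 = 162848.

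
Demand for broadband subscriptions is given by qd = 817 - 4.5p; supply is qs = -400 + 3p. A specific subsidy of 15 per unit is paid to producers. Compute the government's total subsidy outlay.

Government cost = 1707

Pre-subsidy: 817 - 4.5p = -400 + 3p gives p* = 2434/15, q* = 86.8.
With the subsidy, sellers receive ps = pb + 15 for each unit, where pb is the price buyers pay.
Supply in terms of pb becomes qs = -400 + 3(pb + 15) = -355 + 3pb. Setting this equal to demand: 817 - 4.5pb = -355 + 3pb, so pb = 2344/15.
Sellers receive ps = 2344/15 + 15 = 2569/15; q' = 817 − 4.5·(2344/15) = 113.8.
Government outlay = subsidy × quantity = 15 × 113.8 = 1707.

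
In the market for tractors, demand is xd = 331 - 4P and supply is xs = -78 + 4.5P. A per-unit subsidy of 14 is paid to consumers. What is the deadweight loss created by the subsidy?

Deadweight loss = 3528/17

Pre-subsidy: 331 - 4P = -78 + 4.5P gives P* = 818/17, x* = 2355/17.
With the rebate, buyers effectively pay Pb = Ps − 14, where Ps is the price sellers receive.
Demand in terms of Ps becomes xd = 331 − 4(Ps − 14) = 387 - 4Ps. Setting this equal to supply: 387 - 4Ps = -78 + 4.5Ps, so Ps = 930/17.
Buyers pay Pb = 930/17 − 14 = 692/17; x' = -78 + 4.5·(930/17) = 2859/17.
The subsidy expands output by 2859/17 − 2355/17 = 504/17 past the efficient level; on those units the gap between marginal cost and willingness to pay runs from 0 up to 14.
DWL = ½ × 14 × 504/17 = 3528/17.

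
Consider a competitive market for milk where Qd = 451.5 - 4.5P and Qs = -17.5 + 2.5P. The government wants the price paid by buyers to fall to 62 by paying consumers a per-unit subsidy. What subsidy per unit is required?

At a buyer price of 62, quantity demanded is 451.5 − 4.5·62 = 172.5.
Sellers supply 172.5 only when they receive Ps with -17.5 + 2.5·Ps = 172.5, i.e. Ps = 76.
s = Ps − Pb = 76 − 62 = 14.

Required subsidy s = 14 per unit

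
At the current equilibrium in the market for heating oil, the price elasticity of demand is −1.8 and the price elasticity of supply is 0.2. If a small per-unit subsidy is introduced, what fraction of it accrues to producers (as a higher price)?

For a small subsidy around the equilibrium, the benefit split depends on the relative slopes, which at a point are proportional to the elasticities.
Buyer share = εs/(εs + |εd|) = 0.2/(0.2 + 1.8) = 0.1; seller share = |εd|/(εs + |εd|) = 0.9.
So producers capture 0.9 of the subsidy.

Producer share = 0.9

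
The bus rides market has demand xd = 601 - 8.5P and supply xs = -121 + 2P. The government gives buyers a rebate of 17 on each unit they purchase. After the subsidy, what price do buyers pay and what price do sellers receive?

Pre-subsidy: 601 - 8.5P = -121 + 2P gives P* = 1444/21, x* = 347/21.
With the rebate, buyers effectively pay Pb = Ps − 17, where Ps is the price sellers receive.
Demand in terms of Ps becomes xd = 601 − 8.5(Ps − 17) = 745.5 - 8.5Ps. Setting this equal to supply: 745.5 - 8.5Ps = -121 + 2Ps, so Ps = 1733/21.
Buyers pay Pb = 1733/21 − 17 = 1376/21; x' = -121 + 2·(1733/21) = 925/21.

Buyers pay 1376/21; sellers receive 1733/21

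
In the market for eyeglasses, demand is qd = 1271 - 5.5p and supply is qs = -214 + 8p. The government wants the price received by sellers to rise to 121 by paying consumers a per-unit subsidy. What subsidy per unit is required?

Required subsidy s = 27 per unit

At a seller price of 121, quantity supplied is -214 + 8·121 = 754.
Buyers absorb 754 only when they pay pb with 1271 − 5.5·pb = 754, i.e. pb = 94.
s = ps − pb = 121 − 94 = 27.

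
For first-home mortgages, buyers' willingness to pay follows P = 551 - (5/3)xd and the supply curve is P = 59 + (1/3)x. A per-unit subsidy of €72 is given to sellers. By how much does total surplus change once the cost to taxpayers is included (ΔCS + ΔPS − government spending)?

Pre-subsidy: 551 - (5/3)x = 59 + (1/3)x gives x* = 246 and P* = 141.
With the subsidy, sellers receive Ps = Pb + 72 for each unit, where Pb is the price buyers pay.
On the curves, Pb = 551 - (5/3)x and Ps = 59 + (1/3)x; the wedge Ps − Pb = 72 gives 59 + (1/3)x − (551 - (5/3)x) = 72, so x' = 282.
Then Pb = 551 − (5/3)·282 = 81 and Ps = 59 + (1/3)·282 = 153.
ΔCS = ½(246 + 282)(141 − 81) = 15840; ΔPS = ½(246 + 282)(153 − 141) = 3168.
Government spending = 72 × 282 = 20304.
Net change = 15840 + 3168 − 20304 = -1296. The loss equals the DWL triangle ½·72·36.

Net change in total surplus = -€1296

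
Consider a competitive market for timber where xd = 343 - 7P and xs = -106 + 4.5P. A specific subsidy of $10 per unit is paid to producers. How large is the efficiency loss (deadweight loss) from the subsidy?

Deadweight loss = 3150/23

Pre-subsidy: 343 - 7P = -106 + 4.5P gives P* = 898/23, x* = 1603/23.
With the subsidy, sellers receive Ps = Pb + 10 for each unit, where Pb is the price buyers pay.
Supply in terms of Pb becomes xs = -106 + 4.5(Pb + 10) = -61 + 4.5Pb. Setting this equal to demand: 343 - 7Pb = -61 + 4.5Pb, so Pb = 808/23.
Sellers receive Ps = 808/23 + 10 = 1038/23; x' = 343 − 7·(808/23) = 2233/23.
The subsidy expands output by 2233/23 − 1603/23 = 630/23 past the efficient level; on those units the gap between marginal cost and willingness to pay runs from 0 up to 10.
DWL = ½ × 10 × 630/23 = 3150/23.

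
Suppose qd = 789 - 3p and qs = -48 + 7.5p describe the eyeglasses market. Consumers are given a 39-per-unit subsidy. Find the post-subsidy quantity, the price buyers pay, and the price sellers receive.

q' = 4434/7; buyers pay 363/7; sellers receive 636/7

Pre-subsidy: 789 - 3p = -48 + 7.5p gives p* = 558/7, q* = 3849/7.
With the rebate, buyers effectively pay pb = ps − 39, where ps is the price sellers receive.
Demand in terms of ps becomes qd = 789 − 3(ps − 39) = 906 - 3ps. Setting this equal to supply: 906 - 3ps = -48 + 7.5ps, so ps = 636/7.
Buyers pay pb = 636/7 − 39 = 363/7; q' = -48 + 7.5·(636/7) = 4434/7.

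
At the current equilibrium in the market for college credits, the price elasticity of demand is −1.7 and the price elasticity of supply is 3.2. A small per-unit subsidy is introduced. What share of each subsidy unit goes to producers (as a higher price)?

Producer share = 17/49

For a small subsidy around the equilibrium, the benefit split depends on the relative slopes, which at a point are proportional to the elasticities.
Buyer share = εs/(εs + |εd|) = 3.2/(3.2 + 1.7) = 32/49; seller share = |εd|/(εs + |εd|) = 17/49.
So producers capture 17/49 of the subsidy.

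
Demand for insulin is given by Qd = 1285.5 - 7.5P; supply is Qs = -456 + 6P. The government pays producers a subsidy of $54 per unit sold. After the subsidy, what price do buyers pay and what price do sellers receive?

Buyers pay $105; sellers receive $159

Pre-subsidy: 1285.5 - 7.5P = -456 + 6P gives P* = 129, Q* = 318.
With the subsidy, sellers receive Ps = Pb + 54 for each unit, where Pb is the price buyers pay.
Supply in terms of Pb becomes Qs = -456 + 6(Pb + 54) = -132 + 6Pb. Setting this equal to demand: 1285.5 - 7.5Pb = -132 + 6Pb, so Pb = 105.
Sellers receive Ps = 105 + 54 = 159; Q' = 1285.5 − 7.5·105 = 498.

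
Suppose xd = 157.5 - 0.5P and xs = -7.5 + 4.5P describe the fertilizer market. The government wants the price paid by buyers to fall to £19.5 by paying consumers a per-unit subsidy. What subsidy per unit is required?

At a buyer price of 19.5, quantity demanded is 157.5 − 0.5·19.5 = 147.75.
Sellers supply 147.75 only when they receive Ps with -7.5 + 4.5·Ps = 147.75, i.e. Ps = 34.5.
s = Ps − Pb = 34.5 − 19.5 = 15.

Required subsidy s = £15 per unit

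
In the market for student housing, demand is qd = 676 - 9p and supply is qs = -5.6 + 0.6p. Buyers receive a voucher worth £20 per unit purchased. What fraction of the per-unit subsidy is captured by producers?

Pre-subsidy: 676 - 9p = -5.6 + 0.6p gives p* = 71, q* = 37.
With the rebate, buyers effectively pay pb = ps − 20, where ps is the price sellers receive.
Demand in terms of ps becomes qd = 676 − 9(ps − 20) = 856 - 9ps. Setting this equal to supply: 856 - 9ps = -5.6 + 0.6ps, so ps = 89.75.
Buyers pay pb = 89.75 − 20 = 69.75; q' = -5.6 + 0.6·89.75 = 48.25.
Buyers' price falls by p* − pb = 71 − 69.75 = 1.25; sellers' price rises by ps − p* = 89.75 − 71 = 18.75.
So producers capture 18.75/20 = 0.9375 of each unit of subsidy.

Producer share = 0.9375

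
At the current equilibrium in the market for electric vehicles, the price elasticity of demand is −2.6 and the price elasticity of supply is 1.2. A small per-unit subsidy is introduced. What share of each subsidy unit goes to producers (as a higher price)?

For a small subsidy around the equilibrium, the benefit split depends on the relative slopes, which at a point are proportional to the elasticities.
Buyer share = εs/(εs + |εd|) = 1.2/(1.2 + 2.6) = 6/19; seller share = |εd|/(εs + |εd|) = 13/19.
So producers capture 13/19 of the subsidy.

Producer share = 13/19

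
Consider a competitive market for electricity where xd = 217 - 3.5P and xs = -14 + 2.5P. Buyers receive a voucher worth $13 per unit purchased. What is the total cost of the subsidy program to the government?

Government cost = 31577/24

Pre-subsidy: 217 - 3.5P = -14 + 2.5P gives P* = 38.5, x* = 82.25.
With the rebate, buyers effectively pay Pb = Ps − 13, where Ps is the price sellers receive.
Demand in terms of Ps becomes xd = 217 − 3.5(Ps − 13) = 262.5 - 3.5Ps. Setting this equal to supply: 262.5 - 3.5Ps = -14 + 2.5Ps, so Ps = 553/12.
Buyers pay Pb = 553/12 − 13 = 397/12; x' = -14 + 2.5·(553/12) = 2429/24.
Government outlay = subsidy × quantity = 13 × 2429/24 = 31577/24.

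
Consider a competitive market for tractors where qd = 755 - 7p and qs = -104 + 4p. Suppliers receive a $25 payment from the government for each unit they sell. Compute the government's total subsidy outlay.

Government cost = $6800

Pre-subsidy: 755 - 7p = -104 + 4p gives p* = 859/11, q* = 2292/11.
With the subsidy, sellers receive ps = pb + 25 for each unit, where pb is the price buyers pay.
Supply in terms of pb becomes qs = -104 + 4(pb + 25) = -4 + 4pb. Setting this equal to demand: 755 - 7pb = -4 + 4pb, so pb = 69.
Sellers receive ps = 69 + 25 = 94; q' = 755 − 7·69 = 272.
Government outlay = subsidy × quantity = 25 × 272 = 6800.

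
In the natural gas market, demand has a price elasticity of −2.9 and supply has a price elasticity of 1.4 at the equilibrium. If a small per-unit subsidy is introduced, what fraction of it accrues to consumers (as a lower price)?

Consumer share = 14/43

For a small subsidy around the equilibrium, the benefit split depends on the relative slopes, which at a point are proportional to the elasticities.
Buyer share = εs/(εs + |εd|) = 1.4/(1.4 + 2.9) = 14/43; seller share = |εd|/(εs + |εd|) = 29/43.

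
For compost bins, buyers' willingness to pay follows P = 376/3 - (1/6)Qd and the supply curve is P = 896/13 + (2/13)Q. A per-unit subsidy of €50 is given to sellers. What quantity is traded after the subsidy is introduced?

Q' = 332

Pre-subsidy: 376/3 - (1/6)Q = 896/13 + (2/13)Q gives Q* = 176 and P* = 96.
With the subsidy, sellers receive Ps = Pb + 50 for each unit, where Pb is the price buyers pay.
On the curves, Pb = 376/3 - (1/6)Q and Ps = 896/13 + (2/13)Q; the wedge Ps − Pb = 50 gives 896/13 + (2/13)Q − (376/3 - (1/6)Q) = 50, so Q' = 332.
Then Pb = 376/3 − (1/6)·332 = 70 and Ps = 896/13 + (2/13)·332 = 120.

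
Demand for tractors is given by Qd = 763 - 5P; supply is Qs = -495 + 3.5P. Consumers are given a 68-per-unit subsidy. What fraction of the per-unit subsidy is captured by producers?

Producer share = 10/17

Pre-subsidy: 763 - 5P = -495 + 3.5P gives P* = 148, Q* = 23.
With the rebate, buyers effectively pay Pb = Ps − 68, where Ps is the price sellers receive.
Demand in terms of Ps becomes Qd = 763 − 5(Ps − 68) = 1103 - 5Ps. Setting this equal to supply: 1103 - 5Ps = -495 + 3.5Ps, so Ps = 188.
Buyers pay Pb = 188 − 68 = 120; Q' = -495 + 3.5·188 = 163.
Buyers' price falls by P* − Pb = 148 − 120 = 28; sellers' price rises by Ps − P* = 188 − 148 = 40.
So producers capture 40/68 = 10/17 of each unit of subsidy.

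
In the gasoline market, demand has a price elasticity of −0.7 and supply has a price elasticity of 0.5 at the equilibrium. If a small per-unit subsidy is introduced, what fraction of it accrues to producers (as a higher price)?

For a small subsidy around the equilibrium, the benefit split depends on the relative slopes, which at a point are proportional to the elasticities.
Buyer share = εs/(εs + |εd|) = 0.5/(0.5 + 0.7) = 5/12; seller share = |εd|/(εs + |εd|) = 7/12.
So producers capture 7/12 of the subsidy.

Producer share = 7/12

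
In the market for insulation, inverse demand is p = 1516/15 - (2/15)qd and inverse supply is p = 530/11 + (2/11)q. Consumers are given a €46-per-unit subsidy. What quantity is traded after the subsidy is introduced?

q' = 4079/13

Pre-subsidy: 1516/15 - (2/15)q = 530/11 + (2/11)q gives q* = 4363/26 and p* = 1023/13.
With the rebate, buyers effectively pay pb = ps − 46, where ps is the price sellers receive.
On the curves, pb = 1516/15 - (2/15)q and ps = 530/11 + (2/11)q; the wedge ps − pb = 46 gives 530/11 + (2/11)q − (1516/15 - (2/15)q) = 46, so q' = 4079/13.
Then pb = 1516/15 − (2/15)·(4079/13) = 770/13 and ps = 530/11 + (2/11)·(4079/13) = 1368/13.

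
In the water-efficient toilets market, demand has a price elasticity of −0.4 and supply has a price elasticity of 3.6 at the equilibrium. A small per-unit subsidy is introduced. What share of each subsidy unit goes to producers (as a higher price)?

For a small subsidy around the equilibrium, the benefit split depends on the relative slopes, which at a point are proportional to the elasticities.
Buyer share = εs/(εs + |εd|) = 3.6/(3.6 + 0.4) = 0.9; seller share = |εd|/(εs + |εd|) = 0.1.
So producers capture 0.1 of the subsidy.

Producer share = 0.1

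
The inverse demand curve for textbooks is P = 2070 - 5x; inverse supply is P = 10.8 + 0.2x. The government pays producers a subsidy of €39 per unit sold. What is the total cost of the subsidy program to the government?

Government cost = €15736.5

Pre-subsidy: 2070 - 5x = 10.8 + 0.2x gives x* = 396 and P* = 90.
With the subsidy, sellers receive Ps = Pb + 39 for each unit, where Pb is the price buyers pay.
On the curves, Pb = 2070 - 5x and Ps = 10.8 + 0.2x; the wedge Ps − Pb = 39 gives 10.8 + 0.2x − (2070 - 5x) = 39, so x' = 403.5.
Then Pb = 2070 − 5·403.5 = 52.5 and Ps = 10.8 + 0.2·403.5 = 91.5.
Government outlay = subsidy × quantity = 39 × 403.5 = 15736.5.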